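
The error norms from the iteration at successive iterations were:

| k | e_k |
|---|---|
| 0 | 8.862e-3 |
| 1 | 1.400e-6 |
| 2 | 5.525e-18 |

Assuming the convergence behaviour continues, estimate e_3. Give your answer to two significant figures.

First estimate the order: p ≈ ln(e_2/e_1) / ln(e_1/e_0) = ln(5.525e-18/1.400e-6)/ln(1.400e-6/8.862e-3) = ln(3.94643e-12)/ln(0.000157978) ≈ 2.9999.
Then e_3 ≈ e_2·(e_2/e_1)^p = 5.525e-18·(3.94643e-12)^2.9999 = 5.525e-18·6.16245e-35 ≈ 3.405e-52.

3.4e-52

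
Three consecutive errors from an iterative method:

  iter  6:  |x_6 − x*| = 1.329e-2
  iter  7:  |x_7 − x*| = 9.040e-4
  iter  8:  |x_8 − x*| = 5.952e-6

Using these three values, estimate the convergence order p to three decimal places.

1.869

p ≈ ln(|x_8 − x*|/|x_7 − x*|) / ln(|x_7 − x*|/|x_6 − x*|)
  = ln(5.952e-6/9.040e-4) / ln(9.040e-4/1.329e-2)
  = ln(0.00658407) / ln(0.0680211)
  = -5.023102 / -2.687937 ≈ 1.868757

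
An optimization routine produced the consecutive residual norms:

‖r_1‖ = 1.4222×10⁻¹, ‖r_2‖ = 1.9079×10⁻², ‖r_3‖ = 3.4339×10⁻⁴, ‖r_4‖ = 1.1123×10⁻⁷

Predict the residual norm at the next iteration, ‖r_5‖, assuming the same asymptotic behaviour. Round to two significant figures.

First estimate the order: p ≈ ln(‖r_4‖/‖r_3‖) / ln(‖r_3‖/‖r_2‖) = ln(1.1123×10⁻⁷/3.4339×10⁻⁴)/ln(3.4339×10⁻⁴/1.9079×10⁻²) = ln(0.000323917)/ln(0.0179983) ≈ 2.0000.
Then ‖r_5‖ ≈ ‖r_4‖·(‖r_4‖/‖r_3‖)^p = 1.1123×10⁻⁷·(0.000323917)^2.0000 = 1.1123×10⁻⁷·1.04922e-07 ≈ 1.167e-14.

1.2e-14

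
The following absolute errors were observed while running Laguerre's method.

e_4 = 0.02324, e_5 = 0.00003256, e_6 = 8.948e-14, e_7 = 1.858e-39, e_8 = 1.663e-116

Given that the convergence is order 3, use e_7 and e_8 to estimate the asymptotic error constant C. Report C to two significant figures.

C ≈ e_8 / e_7^3
  = 1.663e-116 / (1.858e-39)^3
  = 1.663e-116 / 6.41412e-117 ≈ 2.5927

2.6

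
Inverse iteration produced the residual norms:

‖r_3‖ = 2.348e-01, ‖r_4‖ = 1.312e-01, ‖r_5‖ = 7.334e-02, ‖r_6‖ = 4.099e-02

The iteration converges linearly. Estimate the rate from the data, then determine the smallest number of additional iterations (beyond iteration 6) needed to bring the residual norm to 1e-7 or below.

Rate ρ ≈ ‖r_6‖/‖r_5‖ = 4.099e-02/7.334e-02 = 0.5589.
After j more steps, ‖r_{6+j}‖ ≈ 4.099e-02·ρ^j; need ρ^j ≤ 1e-7/4.099e-02 = 2.43962e-06.
j ≥ ln(2.43962e-06)/ln(0.5589) = -12.9237/-0.58178 = 22.214.
So 23 more iterations are needed.

23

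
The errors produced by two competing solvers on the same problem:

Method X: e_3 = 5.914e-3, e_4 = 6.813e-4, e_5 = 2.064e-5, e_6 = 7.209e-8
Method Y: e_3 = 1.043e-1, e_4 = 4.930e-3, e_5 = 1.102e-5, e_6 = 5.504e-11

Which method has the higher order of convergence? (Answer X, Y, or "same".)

Method X: p ≈ ln(7.209e-8/2.064e-5)/ln(2.064e-5/6.813e-4) ≈ 1.62.
Method Y: p ≈ ln(5.504e-11/1.102e-5)/ln(1.102e-5/4.930e-3) ≈ 2.00.
Method Y has the higher order (≈2.0 vs ≈1.6).

Y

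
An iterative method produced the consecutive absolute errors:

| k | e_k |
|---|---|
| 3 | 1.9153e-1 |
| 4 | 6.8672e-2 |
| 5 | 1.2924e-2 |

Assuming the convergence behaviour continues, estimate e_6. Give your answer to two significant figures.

8.5e-4

First estimate the order: p ≈ ln(e_5/e_4) / ln(e_4/e_3) = ln(1.2924e-2/6.8672e-2)/ln(6.8672e-2/1.9153e-1) = ln(0.188199)/ln(0.358544) ≈ 1.6284.
Then e_6 ≈ e_5·(e_5/e_4)^p = 1.2924e-2·(0.188199)^1.6284 = 1.2924e-2·0.065885 ≈ 0.0008515.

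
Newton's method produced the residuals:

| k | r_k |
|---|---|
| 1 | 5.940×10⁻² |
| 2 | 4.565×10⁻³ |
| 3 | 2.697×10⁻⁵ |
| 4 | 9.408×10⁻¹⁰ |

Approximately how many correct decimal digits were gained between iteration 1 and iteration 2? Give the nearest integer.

Digits gained ≈ log₁₀(r_1/r_2) = log₁₀(5.940×10⁻²/4.565×10⁻³) = log₁₀(13.012) ≈ 1.114.

1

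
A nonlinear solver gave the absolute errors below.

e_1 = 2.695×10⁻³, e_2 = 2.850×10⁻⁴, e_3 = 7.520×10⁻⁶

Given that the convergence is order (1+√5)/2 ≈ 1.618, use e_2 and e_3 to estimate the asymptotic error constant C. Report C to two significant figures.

4.1

C ≈ e_3 / e_2^1.618
  = 7.520×10⁻⁶ / (2.850×10⁻⁴)^1.618
  = 7.520×10⁻⁶ / 1.83628e-06 ≈ 4.0952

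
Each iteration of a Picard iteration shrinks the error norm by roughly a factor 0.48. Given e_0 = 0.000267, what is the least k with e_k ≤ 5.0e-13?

28

After k steps, e_k ≈ 0.000267·0.48^k.
Need 0.48^k ≤ 5.0e-13/0.000267 = 1.87266e-09.
k ≥ ln(1.87266e-09)/ln(0.48) = -20.0959/-0.73397 = 27.380.
Smallest integer k = 28.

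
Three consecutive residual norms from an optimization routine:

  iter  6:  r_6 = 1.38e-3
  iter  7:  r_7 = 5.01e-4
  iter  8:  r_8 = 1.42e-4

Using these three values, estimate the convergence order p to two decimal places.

1.24

p ≈ ln(r_8/r_7) / ln(r_7/r_6)
  = ln(1.42e-4/5.01e-4) / ln(5.01e-4/1.38e-3)
  = ln(0.283433) / ln(0.363043)
  = -1.26078 / -1.01323 ≈ 1.24432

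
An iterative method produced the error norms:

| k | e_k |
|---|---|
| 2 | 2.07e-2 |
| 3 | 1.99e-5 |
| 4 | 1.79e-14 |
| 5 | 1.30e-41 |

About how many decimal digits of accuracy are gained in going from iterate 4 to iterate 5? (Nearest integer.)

Digits gained ≈ log₁₀(e_4/e_5) = log₁₀(1.79e-14/1.30e-41) = log₁₀(1.37692e+27) ≈ 27.139.

27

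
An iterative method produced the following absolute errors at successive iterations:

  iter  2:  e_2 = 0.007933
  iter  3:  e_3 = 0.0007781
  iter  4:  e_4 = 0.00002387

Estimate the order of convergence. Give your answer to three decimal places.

p ≈ ln(e_4/e_3) / ln(e_3/e_2)
  = ln(0.00002387/0.0007781) / ln(0.0007781/0.007933)
  = ln(0.0306773) / ln(0.098084)
  = -3.484232 / -2.321931 ≈ 1.500575

1.501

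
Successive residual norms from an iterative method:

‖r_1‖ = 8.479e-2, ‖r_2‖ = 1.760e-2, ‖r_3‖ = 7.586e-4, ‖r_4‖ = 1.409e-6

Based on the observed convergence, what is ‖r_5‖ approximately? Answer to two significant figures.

4.9e-12

First estimate the order: p ≈ ln(‖r_4‖/‖r_3‖) / ln(‖r_3‖/‖r_2‖) = ln(1.409e-6/7.586e-4)/ln(7.586e-4/1.760e-2) = ln(0.00185737)/ln(0.0431023) ≈ 2.0001.
Then ‖r_5‖ ≈ ‖r_4‖·(‖r_4‖/‖r_3‖)^p = 1.409e-6·(0.00185737)^2.0001 = 1.409e-6·3.44765e-06 ≈ 4.858e-12.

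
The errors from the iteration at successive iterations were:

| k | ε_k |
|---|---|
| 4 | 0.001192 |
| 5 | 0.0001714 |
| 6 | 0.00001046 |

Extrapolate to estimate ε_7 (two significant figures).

First estimate the order: p ≈ ln(ε_6/ε_5) / ln(ε_5/ε_4) = ln(0.00001046/0.0001714)/ln(0.0001714/0.001192) = ln(0.0610268)/ln(0.143792) ≈ 1.4419.
Then ε_7 ≈ ε_6·(ε_6/ε_5)^p = 0.00001046·(0.0610268)^1.4419 = 0.00001046·0.0177354 ≈ 1.855e-07.

1.9e-7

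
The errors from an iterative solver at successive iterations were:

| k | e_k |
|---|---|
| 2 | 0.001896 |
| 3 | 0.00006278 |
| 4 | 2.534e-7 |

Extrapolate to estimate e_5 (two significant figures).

First estimate the order: p ≈ ln(e_4/e_3) / ln(e_3/e_2) = ln(2.534e-7/0.00006278)/ln(0.00006278/0.001896) = ln(0.00403632)/ln(0.0331118) ≈ 1.6176.
Then e_5 ≈ e_4·(e_4/e_3)^p = 2.534e-7·(0.00403632)^1.6176 = 2.534e-7·0.000134104 ≈ 3.398e-11.

3.4e-11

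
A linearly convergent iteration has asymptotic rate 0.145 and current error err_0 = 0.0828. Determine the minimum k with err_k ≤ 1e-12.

After k steps, err_k ≈ 0.0828·0.145^k.
Need 0.145^k ≤ 1e-12/0.0828 = 1.20773e-11.
k ≥ ln(1.20773e-11)/ln(0.145) = -25.1397/-1.93102 = 13.019.
Smallest integer k = 14.

14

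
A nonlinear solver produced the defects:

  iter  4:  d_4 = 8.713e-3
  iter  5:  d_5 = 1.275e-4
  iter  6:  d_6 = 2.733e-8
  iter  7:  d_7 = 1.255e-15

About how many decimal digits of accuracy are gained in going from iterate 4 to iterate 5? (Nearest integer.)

Digits gained ≈ log₁₀(d_4/d_5) = log₁₀(8.713e-3/1.275e-4) = log₁₀(68.3373) ≈ 1.835.

2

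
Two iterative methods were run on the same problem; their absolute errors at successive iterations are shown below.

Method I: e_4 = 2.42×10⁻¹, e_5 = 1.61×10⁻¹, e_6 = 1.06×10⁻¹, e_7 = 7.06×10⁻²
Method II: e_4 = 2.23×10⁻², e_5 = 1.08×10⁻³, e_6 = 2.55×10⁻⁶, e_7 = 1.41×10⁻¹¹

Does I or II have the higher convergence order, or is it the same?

Method I: p ≈ ln(7.06×10⁻²/1.06×10⁻¹)/ln(1.06×10⁻¹/1.61×10⁻¹) ≈ 0.97.
Method II: p ≈ ln(1.41×10⁻¹¹/2.55×10⁻⁶)/ln(2.55×10⁻⁶/1.08×10⁻³) ≈ 2.00.
Method II has the higher order (≈2.0 vs ≈1.0).

II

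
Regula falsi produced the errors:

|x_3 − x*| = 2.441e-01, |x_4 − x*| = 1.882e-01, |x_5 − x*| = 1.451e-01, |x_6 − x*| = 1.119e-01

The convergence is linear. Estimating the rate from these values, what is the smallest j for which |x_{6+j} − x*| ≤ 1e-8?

63

Rate ρ ≈ |x_6 − x*|/|x_5 − x*| = 1.119e-01/1.451e-01 = 0.7712.
After j more steps, |x_{6+j} − x*| ≈ 1.119e-01·ρ^j; need ρ^j ≤ 1e-8/1.119e-01 = 8.93655e-08.
j ≥ ln(8.93655e-08)/ln(0.7712) = -16.2305/-0.25981 = 62.471.
So 63 more iterations are needed.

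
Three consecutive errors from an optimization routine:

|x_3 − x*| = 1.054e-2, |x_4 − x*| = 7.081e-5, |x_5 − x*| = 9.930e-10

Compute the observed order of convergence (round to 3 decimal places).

2.234

p ≈ ln(|x_5 − x*|/|x_4 − x*|) / ln(|x_4 − x*|/|x_3 − x*|)
  = ln(9.930e-10/7.081e-5) / ln(7.081e-5/1.054e-2)
  = ln(1.40234e-05) / ln(0.00671822)
  = -11.174783 / -5.002932 ≈ 2.233647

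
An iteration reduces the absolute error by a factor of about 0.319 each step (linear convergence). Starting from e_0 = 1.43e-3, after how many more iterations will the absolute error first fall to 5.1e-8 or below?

After k steps, e_k ≈ 1.43e-3·0.319^k.
Need 0.319^k ≤ 5.1e-8/1.43e-3 = 3.56643e-05.
k ≥ ln(3.56643e-05)/ln(0.319) = -10.2414/-1.14256 = 8.964.
Smallest integer k = 9.

9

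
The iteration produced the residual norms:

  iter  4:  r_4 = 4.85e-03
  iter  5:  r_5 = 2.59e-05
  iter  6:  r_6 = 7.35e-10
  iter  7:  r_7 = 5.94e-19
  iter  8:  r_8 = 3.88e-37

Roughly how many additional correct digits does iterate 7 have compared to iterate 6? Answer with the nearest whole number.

Digits gained ≈ log₁₀(r_6/r_7) = log₁₀(7.35e-10/5.94e-19) = log₁₀(1.23737e+09) ≈ 9.093.

9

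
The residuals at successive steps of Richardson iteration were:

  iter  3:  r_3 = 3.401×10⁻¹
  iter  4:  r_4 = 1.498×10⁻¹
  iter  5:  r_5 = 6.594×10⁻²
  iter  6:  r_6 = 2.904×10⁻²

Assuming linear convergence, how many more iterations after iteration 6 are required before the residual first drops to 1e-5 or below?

10

Rate ρ ≈ r_6/r_5 = 2.904×10⁻²/6.594×10⁻² = 0.4404.
After j more steps, r_{6+j} ≈ 2.904×10⁻²·ρ^j; need ρ^j ≤ 1e-5/2.904×10⁻² = 0.000344353.
j ≥ ln(0.000344353)/ln(0.4404) = -7.9738/-0.82007 = 9.723.
So 10 more iterations are needed.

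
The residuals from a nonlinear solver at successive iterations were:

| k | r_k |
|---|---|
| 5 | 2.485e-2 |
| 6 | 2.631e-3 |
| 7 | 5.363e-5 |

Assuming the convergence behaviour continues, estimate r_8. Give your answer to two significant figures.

First estimate the order: p ≈ ln(r_7/r_6) / ln(r_6/r_5) = ln(5.363e-5/2.631e-3)/ln(2.631e-3/2.485e-2) = ln(0.0203839)/ln(0.105875) ≈ 1.7337.
Then r_8 ≈ r_7·(r_7/r_6)^p = 5.363e-5·(0.0203839)^1.7337 = 5.363e-5·0.00117169 ≈ 6.284e-08.

6.3e-8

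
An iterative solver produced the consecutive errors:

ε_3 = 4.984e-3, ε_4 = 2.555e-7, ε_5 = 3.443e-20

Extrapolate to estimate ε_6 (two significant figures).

First estimate the order: p ≈ ln(ε_5/ε_4) / ln(ε_4/ε_3) = ln(3.443e-20/2.555e-7)/ln(2.555e-7/4.984e-3) = ln(1.34755e-13)/ln(5.1264e-05) ≈ 3.0000.
Then ε_6 ≈ ε_5·(ε_5/ε_4)^p = 3.443e-20·(1.34755e-13)^3.0000 = 3.443e-20·2.447e-39 ≈ 8.425e-59.

8.4e-59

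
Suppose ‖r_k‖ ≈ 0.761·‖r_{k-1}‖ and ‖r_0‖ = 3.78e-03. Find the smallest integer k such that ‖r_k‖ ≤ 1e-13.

After k steps, ‖r_k‖ ≈ 3.78e-03·0.761^k.
Need 0.761^k ≤ 1e-13/3.78e-03 = 2.6455e-11.
k ≥ ln(2.6455e-11)/ln(0.761) = -24.3556/-0.27312 = 89.175.
Smallest integer k = 90.

90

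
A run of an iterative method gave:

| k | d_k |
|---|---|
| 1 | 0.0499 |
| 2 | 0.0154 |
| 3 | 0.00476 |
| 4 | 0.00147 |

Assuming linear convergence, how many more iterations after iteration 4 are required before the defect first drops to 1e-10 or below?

Rate ρ ≈ d_4/d_3 = 0.00147/0.00476 = 0.3088.
After j more steps, d_{4+j} ≈ 0.00147·ρ^j; need ρ^j ≤ 1e-10/0.00147 = 6.80272e-08.
j ≥ ln(6.80272e-08)/ln(0.3088) = -16.5034/-1.17506 = 14.045.
So 15 more iterations are needed.

15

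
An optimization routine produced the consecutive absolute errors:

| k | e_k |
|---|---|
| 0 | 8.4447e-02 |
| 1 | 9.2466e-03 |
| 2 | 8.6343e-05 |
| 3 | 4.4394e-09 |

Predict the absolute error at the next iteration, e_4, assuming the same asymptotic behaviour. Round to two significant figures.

3.8e-18

First estimate the order: p ≈ ln(e_3/e_2) / ln(e_2/e_1) = ln(4.4394e-09/8.6343e-05)/ln(8.6343e-05/9.2466e-03) = ln(5.14159e-05)/ln(0.00933781) ≈ 2.1130.
Then e_4 ≈ e_3·(e_3/e_2)^p = 4.4394e-09·(5.14159e-05)^2.1130 = 4.4394e-09·8.66062e-10 ≈ 3.845e-18.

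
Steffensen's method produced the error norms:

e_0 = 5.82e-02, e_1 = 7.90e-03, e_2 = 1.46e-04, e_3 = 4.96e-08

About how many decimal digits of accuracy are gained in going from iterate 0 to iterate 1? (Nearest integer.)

1

Digits gained ≈ log₁₀(e_0/e_1) = log₁₀(5.82e-02/7.90e-03) = log₁₀(7.36709) ≈ 0.867.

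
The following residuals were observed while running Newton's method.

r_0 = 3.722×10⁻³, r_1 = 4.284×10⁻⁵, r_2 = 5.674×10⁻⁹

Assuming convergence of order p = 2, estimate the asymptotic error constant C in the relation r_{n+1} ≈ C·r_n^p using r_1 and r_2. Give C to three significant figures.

3.09

C ≈ r_2 / r_1^2
  = 5.674×10⁻⁹ / (4.284×10⁻⁵)^2
  = 5.674×10⁻⁹ / 1.83527e-09 ≈ 3.0917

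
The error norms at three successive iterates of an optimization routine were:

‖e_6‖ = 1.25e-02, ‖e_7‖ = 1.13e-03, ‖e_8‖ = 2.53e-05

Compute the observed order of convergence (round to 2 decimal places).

1.58

p ≈ ln(‖e_8‖/‖e_7‖) / ln(‖e_7‖/‖e_6‖)
  = ln(2.53e-05/1.13e-03) / ln(1.13e-03/1.25e-02)
  = ln(0.0223894) / ln(0.0904)
  = -3.79917 / -2.40351 ≈ 1.58068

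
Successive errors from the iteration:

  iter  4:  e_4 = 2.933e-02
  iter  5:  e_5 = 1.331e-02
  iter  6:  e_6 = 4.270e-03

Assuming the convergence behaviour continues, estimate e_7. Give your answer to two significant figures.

First estimate the order: p ≈ ln(e_6/e_5) / ln(e_5/e_4) = ln(4.270e-03/1.331e-02)/ln(1.331e-02/2.933e-02) = ln(0.320811)/ln(0.453802) ≈ 1.4389.
Then e_7 ≈ e_6·(e_6/e_5)^p = 4.270e-03·(0.320811)^1.4389 = 4.270e-03·0.194779 ≈ 0.0008317.

8.3e-4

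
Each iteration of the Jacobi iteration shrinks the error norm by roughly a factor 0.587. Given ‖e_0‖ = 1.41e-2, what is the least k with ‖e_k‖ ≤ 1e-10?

36

After k steps, ‖e_k‖ ≈ 1.41e-2·0.587^k.
Need 0.587^k ≤ 1e-10/1.41e-2 = 7.0922e-09.
k ≥ ln(7.0922e-09)/ln(0.587) = -18.7643/-0.53273 = 35.223.
Smallest integer k = 36.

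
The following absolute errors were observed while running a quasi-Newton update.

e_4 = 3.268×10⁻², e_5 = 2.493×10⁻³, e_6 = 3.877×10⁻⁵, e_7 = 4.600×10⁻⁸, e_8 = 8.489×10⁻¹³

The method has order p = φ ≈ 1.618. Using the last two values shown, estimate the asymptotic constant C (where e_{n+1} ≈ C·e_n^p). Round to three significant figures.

C ≈ e_8 / e_7^1.618
  = 8.489×10⁻¹³ / (4.600×10⁻⁸)^1.618
  = 8.489×10⁻¹³ / 1.34382e-12 ≈ 0.63171

0.632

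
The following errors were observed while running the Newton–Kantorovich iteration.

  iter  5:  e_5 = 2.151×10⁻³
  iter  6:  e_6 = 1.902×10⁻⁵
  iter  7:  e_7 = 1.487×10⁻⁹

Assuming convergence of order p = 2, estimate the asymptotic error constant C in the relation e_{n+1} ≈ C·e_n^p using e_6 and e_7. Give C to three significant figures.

C ≈ e_7 / e_6^2
  = 1.487×10⁻⁹ / (1.902×10⁻⁵)^2
  = 1.487×10⁻⁹ / 3.6176e-10 ≈ 4.1105

4.11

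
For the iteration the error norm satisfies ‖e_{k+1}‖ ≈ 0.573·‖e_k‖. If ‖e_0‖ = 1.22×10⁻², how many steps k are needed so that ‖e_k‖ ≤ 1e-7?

22

After k steps, ‖e_k‖ ≈ 1.22×10⁻²·0.573^k.
Need 0.573^k ≤ 1e-7/1.22×10⁻² = 8.19672e-06.
k ≥ ln(8.19672e-06)/ln(0.573) = -11.7118/-0.55687 = 21.031.
Smallest integer k = 22.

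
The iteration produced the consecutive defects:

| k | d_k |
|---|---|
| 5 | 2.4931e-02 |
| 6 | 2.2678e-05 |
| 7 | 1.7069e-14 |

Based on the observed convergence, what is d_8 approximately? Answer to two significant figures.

7.3e-42

First estimate the order: p ≈ ln(d_7/d_6) / ln(d_6/d_5) = ln(1.7069e-14/2.2678e-05)/ln(2.2678e-05/2.4931e-02) = ln(7.52668e-10)/ln(0.000909631) ≈ 3.0000.
Then d_8 ≈ d_7·(d_7/d_6)^p = 1.7069e-14·(7.52668e-10)^3.0000 = 1.7069e-14·4.26393e-28 ≈ 7.278e-42.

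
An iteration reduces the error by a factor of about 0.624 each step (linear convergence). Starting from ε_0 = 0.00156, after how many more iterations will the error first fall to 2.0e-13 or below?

After k steps, ε_k ≈ 0.00156·0.624^k.
Need 0.624^k ≤ 2.0e-13/0.00156 = 1.28205e-10.
k ≥ ln(1.28205e-10)/ln(0.624) = -22.7774/-0.47160 = 48.298.
Smallest integer k = 49.

49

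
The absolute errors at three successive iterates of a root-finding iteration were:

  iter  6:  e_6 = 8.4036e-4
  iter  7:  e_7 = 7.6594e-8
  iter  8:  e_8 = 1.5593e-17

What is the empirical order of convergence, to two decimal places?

p ≈ ln(e_8/e_7) / ln(e_7/e_6)
  = ln(1.5593e-17/7.6594e-8) / ln(7.6594e-8/8.4036e-4)
  = ln(2.0358e-10) / ln(9.11443e-05)
  = -22.31496 / -9.30307 ≈ 2.39867

2.40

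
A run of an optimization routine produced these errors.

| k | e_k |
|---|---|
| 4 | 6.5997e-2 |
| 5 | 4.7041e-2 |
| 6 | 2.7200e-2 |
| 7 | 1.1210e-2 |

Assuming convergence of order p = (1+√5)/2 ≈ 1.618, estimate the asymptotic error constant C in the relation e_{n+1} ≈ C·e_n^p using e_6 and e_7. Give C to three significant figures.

3.82

C ≈ e_7 / e_6^1.618
  = 1.1210e-2 / (2.7200e-2)^1.618
  = 1.1210e-2 / 0.00293179 ≈ 3.8236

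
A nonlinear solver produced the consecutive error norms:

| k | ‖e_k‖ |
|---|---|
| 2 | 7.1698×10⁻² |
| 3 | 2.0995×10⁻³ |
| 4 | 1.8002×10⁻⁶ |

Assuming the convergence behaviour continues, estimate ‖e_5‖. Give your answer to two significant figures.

1.3e-12

First estimate the order: p ≈ ln(‖e_4‖/‖e_3‖) / ln(‖e_3‖/‖e_2‖) = ln(1.8002×10⁻⁶/2.0995×10⁻³)/ln(2.0995×10⁻³/7.1698×10⁻²) = ln(0.000857442)/ln(0.0292825) ≈ 2.0000.
Then ‖e_5‖ ≈ ‖e_4‖·(‖e_4‖/‖e_3‖)^p = 1.8002×10⁻⁶·(0.000857442)^2.0000 = 1.8002×10⁻⁶·7.35207e-07 ≈ 1.324e-12.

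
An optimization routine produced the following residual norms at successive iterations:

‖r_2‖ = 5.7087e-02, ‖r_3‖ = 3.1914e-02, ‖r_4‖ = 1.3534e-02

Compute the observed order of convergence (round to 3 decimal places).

1.475

p ≈ ln(‖r_4‖/‖r_3‖) / ln(‖r_3‖/‖r_2‖)
  = ln(1.3534e-02/3.1914e-02) / ln(3.1914e-02/5.7087e-02)
  = ln(0.424077) / ln(0.559041)
  = -0.857840 / -0.581532 ≈ 1.475138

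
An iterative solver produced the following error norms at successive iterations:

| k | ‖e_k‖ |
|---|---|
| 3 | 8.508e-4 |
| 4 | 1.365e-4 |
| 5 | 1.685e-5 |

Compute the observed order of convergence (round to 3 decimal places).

1.143

p ≈ ln(‖e_5‖/‖e_4‖) / ln(‖e_4‖/‖e_3‖)
  = ln(1.685e-5/1.365e-4) / ln(1.365e-4/8.508e-4)
  = ln(0.123443) / ln(0.160437)
  = -2.091976 / -1.829854 ≈ 1.143247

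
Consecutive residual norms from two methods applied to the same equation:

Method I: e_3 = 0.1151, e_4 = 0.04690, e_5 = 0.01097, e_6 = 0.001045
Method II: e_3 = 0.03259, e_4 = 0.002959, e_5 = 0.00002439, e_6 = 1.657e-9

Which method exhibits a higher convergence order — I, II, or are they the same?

Method I: p ≈ ln(0.001045/0.01097)/ln(0.01097/0.04690) ≈ 1.62.
Method II: p ≈ ln(1.657e-9/0.00002439)/ln(0.00002439/0.002959) ≈ 2.00.
Method II has the higher order (≈2.0 vs ≈1.6).

II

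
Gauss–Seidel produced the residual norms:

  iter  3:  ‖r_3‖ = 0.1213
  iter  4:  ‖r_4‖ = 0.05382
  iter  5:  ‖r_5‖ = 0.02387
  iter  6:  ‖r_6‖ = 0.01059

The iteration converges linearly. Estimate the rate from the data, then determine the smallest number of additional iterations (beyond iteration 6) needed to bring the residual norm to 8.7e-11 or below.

Rate ρ ≈ ‖r_6‖/‖r_5‖ = 0.01059/0.02387 = 0.4437.
After j more steps, ‖r_{6+j}‖ ≈ 0.01059·ρ^j; need ρ^j ≤ 8.7e-11/0.01059 = 8.2153e-09.
j ≥ ln(8.2153e-09)/ln(0.4437) = -18.6173/-0.81261 = 22.910.
So 23 more iterations are needed.

23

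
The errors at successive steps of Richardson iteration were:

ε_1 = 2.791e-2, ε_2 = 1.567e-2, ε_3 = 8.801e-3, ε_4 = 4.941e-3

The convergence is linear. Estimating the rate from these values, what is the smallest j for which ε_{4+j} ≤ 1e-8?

Rate ρ ≈ ε_4/ε_3 = 4.941e-3/8.801e-3 = 0.5614.
After j more steps, ε_{4+j} ≈ 4.941e-3·ρ^j; need ρ^j ≤ 1e-8/4.941e-3 = 2.02388e-06.
j ≥ ln(2.02388e-06)/ln(0.5614) = -13.1105/-0.57732 = 22.709.
So 23 more iterations are needed.

23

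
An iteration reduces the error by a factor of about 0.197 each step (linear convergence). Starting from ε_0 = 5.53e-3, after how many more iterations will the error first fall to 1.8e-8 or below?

After k steps, ε_k ≈ 5.53e-3·0.197^k.
Need 0.197^k ≤ 1.8e-8/5.53e-3 = 3.25497e-06.
k ≥ ln(3.25497e-06)/ln(0.197) = -12.6353/-1.62455 = 7.778.
Smallest integer k = 8.

8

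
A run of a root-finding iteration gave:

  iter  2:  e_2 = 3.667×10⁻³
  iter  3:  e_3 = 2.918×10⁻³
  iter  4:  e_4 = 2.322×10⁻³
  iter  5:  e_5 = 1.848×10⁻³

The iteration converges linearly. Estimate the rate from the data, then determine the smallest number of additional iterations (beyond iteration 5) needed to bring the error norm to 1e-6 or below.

Rate ρ ≈ e_5/e_4 = 1.848×10⁻³/2.322×10⁻³ = 0.7959.
After j more steps, e_{5+j} ≈ 1.848×10⁻³·ρ^j; need ρ^j ≤ 1e-6/1.848×10⁻³ = 0.000541126.
j ≥ ln(0.000541126)/ln(0.7959) = -7.5219/-0.22828 = 32.950.
So 33 more iterations are needed.

33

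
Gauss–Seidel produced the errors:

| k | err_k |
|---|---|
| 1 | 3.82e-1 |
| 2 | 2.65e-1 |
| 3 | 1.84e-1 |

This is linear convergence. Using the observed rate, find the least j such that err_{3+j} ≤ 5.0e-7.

36

Rate ρ ≈ err_3/err_2 = 1.84e-1/2.65e-1 = 0.6943.
After j more steps, err_{3+j} ≈ 1.84e-1·ρ^j; need ρ^j ≤ 5.0e-7/1.84e-1 = 2.71739e-06.
j ≥ ln(2.71739e-06)/ln(0.6943) = -12.8158/-0.36485 = 35.126.
So 36 more iterations are needed.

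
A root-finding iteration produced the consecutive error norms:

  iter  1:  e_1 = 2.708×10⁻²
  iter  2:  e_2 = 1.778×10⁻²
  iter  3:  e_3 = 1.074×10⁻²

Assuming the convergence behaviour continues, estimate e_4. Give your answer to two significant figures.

First estimate the order: p ≈ ln(e_3/e_2) / ln(e_2/e_1) = ln(1.074×10⁻²/1.778×10⁻²)/ln(1.778×10⁻²/2.708×10⁻²) = ln(0.604049)/ln(0.656573) ≈ 1.1982.
Then e_4 ≈ e_3·(e_3/e_2)^p = 1.074×10⁻²·(0.604049)^1.1982 = 1.074×10⁻²·0.546614 ≈ 0.005871.

5.9e-3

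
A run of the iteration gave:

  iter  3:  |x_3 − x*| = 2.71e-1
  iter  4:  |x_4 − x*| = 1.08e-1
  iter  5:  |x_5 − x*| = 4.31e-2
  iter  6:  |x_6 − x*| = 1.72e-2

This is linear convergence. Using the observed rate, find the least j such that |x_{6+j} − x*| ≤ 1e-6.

Rate ρ ≈ |x_6 − x*|/|x_5 − x*| = 1.72e-2/4.31e-2 = 0.3991.
After j more steps, |x_{6+j} − x*| ≈ 1.72e-2·ρ^j; need ρ^j ≤ 1e-6/1.72e-2 = 5.81395e-05.
j ≥ ln(5.81395e-05)/ln(0.3991) = -9.7527/-0.91854 = 10.618.
So 11 more iterations are needed.

11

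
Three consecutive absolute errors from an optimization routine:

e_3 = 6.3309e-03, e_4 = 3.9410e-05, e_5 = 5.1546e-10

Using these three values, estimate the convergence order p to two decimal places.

2.21

p ≈ ln(e_5/e_4) / ln(e_4/e_3)
  = ln(5.1546e-10/3.9410e-05) / ln(3.9410e-05/6.3309e-03)
  = ln(1.30794e-05) / ln(0.00622502)
  = -11.24447 / -5.07918 ≈ 2.21384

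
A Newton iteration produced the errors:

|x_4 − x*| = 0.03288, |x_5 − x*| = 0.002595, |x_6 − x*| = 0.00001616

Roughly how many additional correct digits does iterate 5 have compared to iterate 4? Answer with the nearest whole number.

Digits gained ≈ log₁₀(|x_4 − x*|/|x_5 − x*|) = log₁₀(0.03288/0.002595) = log₁₀(12.6705) ≈ 1.103.

1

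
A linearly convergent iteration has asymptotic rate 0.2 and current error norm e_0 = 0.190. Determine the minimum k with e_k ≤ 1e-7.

9

After k steps, e_k ≈ 0.190·0.2^k.
Need 0.2^k ≤ 1e-7/0.190 = 5.26316e-07.
k ≥ ln(5.26316e-07)/ln(0.2) = -14.4574/-1.60944 = 8.983.
Smallest integer k = 9.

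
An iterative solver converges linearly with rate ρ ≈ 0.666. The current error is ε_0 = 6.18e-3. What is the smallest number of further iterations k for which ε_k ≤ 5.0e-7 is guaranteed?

After k steps, ε_k ≈ 6.18e-3·0.666^k.
Need 0.666^k ≤ 5.0e-7/6.18e-3 = 8.09061e-05.
k ≥ ln(8.09061e-05)/ln(0.666) = -9.4222/-0.40647 = 23.181.
Smallest integer k = 24.

24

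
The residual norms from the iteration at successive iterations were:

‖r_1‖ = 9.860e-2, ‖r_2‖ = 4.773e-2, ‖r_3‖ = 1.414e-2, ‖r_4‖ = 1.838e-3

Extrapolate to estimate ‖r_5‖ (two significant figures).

First estimate the order: p ≈ ln(‖r_4‖/‖r_3‖) / ln(‖r_3‖/‖r_2‖) = ln(1.838e-3/1.414e-2)/ln(1.414e-2/4.773e-2) = ln(0.129986)/ln(0.29625) ≈ 1.6771.
Then ‖r_5‖ ≈ ‖r_4‖·(‖r_4‖/‖r_3‖)^p = 1.838e-3·(0.129986)^1.6771 = 1.838e-3·0.0326525 ≈ 6.002e-05.

6.0e-5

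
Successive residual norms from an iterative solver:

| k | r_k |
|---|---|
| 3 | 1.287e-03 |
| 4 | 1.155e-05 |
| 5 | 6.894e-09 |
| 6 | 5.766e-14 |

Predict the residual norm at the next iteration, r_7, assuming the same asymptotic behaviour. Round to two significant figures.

First estimate the order: p ≈ ln(r_6/r_5) / ln(r_5/r_4) = ln(5.766e-14/6.894e-09)/ln(6.894e-09/1.155e-05) = ln(8.36379e-06)/ln(0.000596883) ≈ 1.5749.
Then r_7 ≈ r_6·(r_6/r_5)^p = 5.766e-14·(8.36379e-06)^1.5749 = 5.766e-14·1.00761e-08 ≈ 5.81e-22.

5.8e-22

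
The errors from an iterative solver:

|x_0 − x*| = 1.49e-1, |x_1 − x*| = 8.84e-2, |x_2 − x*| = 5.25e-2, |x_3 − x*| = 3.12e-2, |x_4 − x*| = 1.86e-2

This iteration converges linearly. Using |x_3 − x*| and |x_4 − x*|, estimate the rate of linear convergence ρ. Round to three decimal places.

0.596

ρ ≈ |x_4 − x*|/|x_3 − x*| = 1.86e-2/3.12e-2 = 0.59615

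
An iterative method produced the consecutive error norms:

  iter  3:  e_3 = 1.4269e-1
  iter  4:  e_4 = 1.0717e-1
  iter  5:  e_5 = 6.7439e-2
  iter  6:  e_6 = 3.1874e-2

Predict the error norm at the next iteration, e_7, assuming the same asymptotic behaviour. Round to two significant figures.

9.5e-3

First estimate the order: p ≈ ln(e_6/e_5) / ln(e_5/e_4) = ln(3.1874e-2/6.7439e-2)/ln(6.7439e-2/1.0717e-1) = ln(0.472635)/ln(0.629271) ≈ 1.6180.
Then e_7 ≈ e_6·(e_6/e_5)^p = 3.1874e-2·(0.472635)^1.6180 = 3.1874e-2·0.297429 ≈ 0.00948.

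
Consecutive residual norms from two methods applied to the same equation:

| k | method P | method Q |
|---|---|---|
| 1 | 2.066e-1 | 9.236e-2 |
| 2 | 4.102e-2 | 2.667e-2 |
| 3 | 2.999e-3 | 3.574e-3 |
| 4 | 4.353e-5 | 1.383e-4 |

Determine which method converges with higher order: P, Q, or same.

same

Method P: p ≈ ln(4.353e-5/2.999e-3)/ln(2.999e-3/4.102e-2) ≈ 1.62.
Method Q: p ≈ ln(1.383e-4/3.574e-3)/ln(3.574e-3/2.667e-2) ≈ 1.62.
Both orders ≈ 1.6 — effectively the same.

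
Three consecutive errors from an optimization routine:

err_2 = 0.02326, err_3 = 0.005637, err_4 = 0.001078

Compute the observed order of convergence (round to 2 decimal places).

p ≈ ln(err_4/err_3) / ln(err_3/err_2)
  = ln(0.001078/0.005637) / ln(0.005637/0.02326)
  = ln(0.191236) / ln(0.242347)
  = -1.65425 / -1.41738 ≈ 1.16712

1.17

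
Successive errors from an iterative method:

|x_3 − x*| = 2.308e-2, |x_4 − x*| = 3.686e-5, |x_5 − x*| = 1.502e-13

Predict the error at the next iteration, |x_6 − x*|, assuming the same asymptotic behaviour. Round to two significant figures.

First estimate the order: p ≈ ln(|x_5 − x*|/|x_4 − x*|) / ln(|x_4 − x*|/|x_3 − x*|) = ln(1.502e-13/3.686e-5)/ln(3.686e-5/2.308e-2) = ln(4.07488e-09)/ln(0.00159705) ≈ 2.9999.
Then |x_6 − x*| ≈ |x_5 − x*|·(|x_5 − x*|/|x_4 − x*|)^p = 1.502e-13·(4.07488e-09)^2.9999 = 1.502e-13·6.77928e-26 ≈ 1.018e-38.

1.0e-38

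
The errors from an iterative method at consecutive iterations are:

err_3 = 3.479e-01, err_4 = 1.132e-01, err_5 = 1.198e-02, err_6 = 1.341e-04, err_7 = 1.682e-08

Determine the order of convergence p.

Consecutive ratios: err_7/err_6 = 1.682e-08/1.341e-04 = 0.000125429, err_6/err_5 = 1.341e-04/1.198e-02 = 0.0111937.
p ≈ ln(0.000125429)/ln(0.0111937) = -8.9838/-4.4924 ≈ 2.00.
So the convergence is quadratic (order 2).

2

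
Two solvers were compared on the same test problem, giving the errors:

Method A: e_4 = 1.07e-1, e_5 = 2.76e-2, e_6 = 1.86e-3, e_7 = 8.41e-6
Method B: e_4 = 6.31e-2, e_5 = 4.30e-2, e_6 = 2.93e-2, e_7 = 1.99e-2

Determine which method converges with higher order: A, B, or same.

Method A: p ≈ ln(8.41e-6/1.86e-3)/ln(1.86e-3/2.76e-2) ≈ 2.00.
Method B: p ≈ ln(1.99e-2/2.93e-2)/ln(2.93e-2/4.30e-2) ≈ 1.01.
Method A has the higher order (≈2.0 vs ≈1.0).

A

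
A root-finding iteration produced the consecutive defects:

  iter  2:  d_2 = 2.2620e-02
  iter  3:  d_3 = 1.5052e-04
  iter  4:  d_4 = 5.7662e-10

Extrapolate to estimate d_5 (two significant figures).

1.9e-23

First estimate the order: p ≈ ln(d_4/d_3) / ln(d_3/d_2) = ln(5.7662e-10/1.5052e-04)/ln(1.5052e-04/2.2620e-02) = ln(3.83085e-06)/ln(0.00665429) ≈ 2.4883.
Then d_5 ≈ d_4·(d_4/d_3)^p = 5.7662e-10·(3.83085e-06)^2.4883 = 5.7662e-10·3.32363e-14 ≈ 1.916e-23.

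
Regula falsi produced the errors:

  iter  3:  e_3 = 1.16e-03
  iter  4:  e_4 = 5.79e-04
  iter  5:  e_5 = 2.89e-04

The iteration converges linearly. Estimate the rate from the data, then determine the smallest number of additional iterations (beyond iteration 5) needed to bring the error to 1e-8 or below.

Rate ρ ≈ e_5/e_4 = 2.89e-04/5.79e-04 = 0.4991.
After j more steps, e_{5+j} ≈ 2.89e-04·ρ^j; need ρ^j ≤ 1e-8/2.89e-04 = 3.46021e-05.
j ≥ ln(3.46021e-05)/ln(0.4991) = -10.2716/-0.69495 = 14.780.
So 15 more iterations are needed.

15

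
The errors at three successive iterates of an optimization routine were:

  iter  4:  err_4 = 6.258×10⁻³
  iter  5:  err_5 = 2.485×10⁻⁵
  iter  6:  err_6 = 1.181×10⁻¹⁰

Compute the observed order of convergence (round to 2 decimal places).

2.22

p ≈ ln(err_6/err_5) / ln(err_5/err_4)
  = ln(1.181×10⁻¹⁰/2.485×10⁻⁵) / ln(2.485×10⁻⁵/6.258×10⁻³)
  = ln(4.75252e-06) / ln(0.00397092)
  = -12.25684 / -5.52876 ≈ 2.21692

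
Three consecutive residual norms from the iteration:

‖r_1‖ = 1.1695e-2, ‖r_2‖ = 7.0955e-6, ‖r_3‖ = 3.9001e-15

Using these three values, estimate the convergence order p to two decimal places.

p ≈ ln(‖r_3‖/‖r_2‖) / ln(‖r_2‖/‖r_1‖)
  = ln(3.9001e-15/7.0955e-6) / ln(7.0955e-6/1.1695e-2)
  = ln(5.49658e-10) / ln(0.000606712)
  = -21.32172 / -7.40746 ≈ 2.87841

2.88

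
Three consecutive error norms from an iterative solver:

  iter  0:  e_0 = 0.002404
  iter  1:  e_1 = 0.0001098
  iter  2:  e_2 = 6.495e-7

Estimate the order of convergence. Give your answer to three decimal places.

p ≈ ln(e_2/e_1) / ln(e_1/e_0)
  = ln(6.495e-7/0.0001098) / ln(0.0001098/0.002404)
  = ln(0.0059153) / ln(0.0456739)
  = -5.130213 / -3.086228 ≈ 1.662292

1.662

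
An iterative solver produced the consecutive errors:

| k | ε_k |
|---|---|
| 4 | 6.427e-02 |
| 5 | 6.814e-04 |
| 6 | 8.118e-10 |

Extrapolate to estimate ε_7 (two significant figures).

1.4e-27

First estimate the order: p ≈ ln(ε_6/ε_5) / ln(ε_5/ε_4) = ln(8.118e-10/6.814e-04)/ln(6.814e-04/6.427e-02) = ln(1.19137e-06)/ln(0.0106021) ≈ 3.0001.
Then ε_7 ≈ ε_6·(ε_6/ε_5)^p = 8.118e-10·(1.19137e-06)^3.0001 = 8.118e-10·1.68868e-18 ≈ 1.371e-27.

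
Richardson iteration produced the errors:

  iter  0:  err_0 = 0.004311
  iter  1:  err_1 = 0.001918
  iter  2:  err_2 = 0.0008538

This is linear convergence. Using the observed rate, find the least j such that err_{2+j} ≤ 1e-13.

Rate ρ ≈ err_2/err_1 = 0.0008538/0.001918 = 0.4452.
After j more steps, err_{2+j} ≈ 0.0008538·ρ^j; need ρ^j ≤ 1e-13/0.0008538 = 1.17123e-10.
j ≥ ln(1.17123e-10)/ln(0.4452) = -22.8678/-0.80923 = 28.259.
So 29 more iterations are needed.

29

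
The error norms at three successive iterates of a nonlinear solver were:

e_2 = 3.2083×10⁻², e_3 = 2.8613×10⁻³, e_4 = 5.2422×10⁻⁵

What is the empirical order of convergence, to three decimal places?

p ≈ ln(e_4/e_3) / ln(e_3/e_2)
  = ln(5.2422×10⁻⁵/2.8613×10⁻³) / ln(2.8613×10⁻³/3.2083×10⁻²)
  = ln(0.018321) / ln(0.0891843)
  = -3.999707 / -2.417050 ≈ 1.654789

1.655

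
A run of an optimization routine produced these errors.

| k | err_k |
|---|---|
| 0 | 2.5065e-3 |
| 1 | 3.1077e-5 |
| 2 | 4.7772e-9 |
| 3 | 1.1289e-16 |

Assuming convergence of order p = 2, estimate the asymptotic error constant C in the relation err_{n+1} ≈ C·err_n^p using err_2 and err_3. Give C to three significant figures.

C ≈ err_3 / err_2^2
  = 1.1289e-16 / (4.7772e-9)^2
  = 1.1289e-16 / 2.28216e-17 ≈ 4.9466

4.95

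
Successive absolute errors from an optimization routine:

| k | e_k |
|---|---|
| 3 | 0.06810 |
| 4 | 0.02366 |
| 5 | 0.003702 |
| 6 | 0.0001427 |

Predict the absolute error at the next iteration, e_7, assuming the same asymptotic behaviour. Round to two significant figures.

4.7e-7

First estimate the order: p ≈ ln(e_6/e_5) / ln(e_5/e_4) = ln(0.0001427/0.003702)/ln(0.003702/0.02366) = ln(0.0385467)/ln(0.156467) ≈ 1.7553.
Then e_7 ≈ e_6·(e_6/e_5)^p = 0.0001427·(0.0385467)^1.7553 = 0.0001427·0.00329597 ≈ 4.703e-07.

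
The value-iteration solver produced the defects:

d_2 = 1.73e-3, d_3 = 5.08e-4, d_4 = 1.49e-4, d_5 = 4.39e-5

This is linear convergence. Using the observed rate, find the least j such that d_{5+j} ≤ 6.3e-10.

Rate ρ ≈ d_5/d_4 = 4.39e-5/1.49e-4 = 0.2946.
After j more steps, d_{5+j} ≈ 4.39e-5·ρ^j; need ρ^j ≤ 6.3e-10/4.39e-5 = 1.43508e-05.
j ≥ ln(1.43508e-05)/ln(0.2946) = -11.1517/-1.22214 = 9.125.
So 10 more iterations are needed.

10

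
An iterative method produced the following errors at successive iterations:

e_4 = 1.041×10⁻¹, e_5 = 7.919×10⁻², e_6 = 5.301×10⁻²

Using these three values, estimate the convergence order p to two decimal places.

1.47

p ≈ ln(e_6/e_5) / ln(e_5/e_4)
  = ln(5.301×10⁻²/7.919×10⁻²) / ln(7.919×10⁻²/1.041×10⁻¹)
  = ln(0.669403) / ln(0.760711)
  = -0.40137 / -0.27350 ≈ 1.46753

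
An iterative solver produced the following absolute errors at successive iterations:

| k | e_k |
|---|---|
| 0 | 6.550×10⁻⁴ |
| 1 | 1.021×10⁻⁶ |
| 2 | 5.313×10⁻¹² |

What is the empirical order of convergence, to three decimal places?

p ≈ ln(e_2/e_1) / ln(e_1/e_0)
  = ln(5.313×10⁻¹²/1.021×10⁻⁶) / ln(1.021×10⁻⁶/6.550×10⁻⁴)
  = ln(5.20372e-06) / ln(0.00155878)
  = -12.166137 / -6.463852 ≈ 1.882181

1.882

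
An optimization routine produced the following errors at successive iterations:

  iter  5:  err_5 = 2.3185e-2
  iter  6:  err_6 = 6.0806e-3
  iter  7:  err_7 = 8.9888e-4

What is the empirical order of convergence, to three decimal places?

1.428

p ≈ ln(err_7/err_6) / ln(err_6/err_5)
  = ln(8.9888e-4/6.0806e-3) / ln(6.0806e-3/2.3185e-2)
  = ln(0.147828) / ln(0.262264)
  = -1.911706 / -1.338404 ≈ 1.428347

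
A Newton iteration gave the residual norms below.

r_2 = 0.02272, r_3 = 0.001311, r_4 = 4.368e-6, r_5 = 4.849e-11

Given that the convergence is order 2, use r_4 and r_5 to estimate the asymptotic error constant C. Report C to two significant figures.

C ≈ r_5 / r_4^2
  = 4.849e-11 / (4.368e-6)^2
  = 4.849e-11 / 1.90794e-11 ≈ 2.5415

2.5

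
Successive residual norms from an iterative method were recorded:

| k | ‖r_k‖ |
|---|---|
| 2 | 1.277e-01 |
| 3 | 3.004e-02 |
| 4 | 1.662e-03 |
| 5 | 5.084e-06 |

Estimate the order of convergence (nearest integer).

2

Consecutive ratios: ‖r_5‖/‖r_4‖ = 5.084e-06/1.662e-03 = 0.00305897, ‖r_4‖/‖r_3‖ = 1.662e-03/3.004e-02 = 0.0553262.
p ≈ ln(0.00305897)/ln(0.0553262) = -5.7897/-2.8945 ≈ 2.00.
So the convergence is quadratic (order 2).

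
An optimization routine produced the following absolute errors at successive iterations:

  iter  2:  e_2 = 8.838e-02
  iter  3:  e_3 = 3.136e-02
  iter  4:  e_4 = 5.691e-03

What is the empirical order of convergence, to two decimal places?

p ≈ ln(e_4/e_3) / ln(e_3/e_2)
  = ln(5.691e-03/3.136e-02) / ln(3.136e-02/8.838e-02)
  = ln(0.181473) / ln(0.354831)
  = -1.70665 / -1.03611 ≈ 1.64717

1.65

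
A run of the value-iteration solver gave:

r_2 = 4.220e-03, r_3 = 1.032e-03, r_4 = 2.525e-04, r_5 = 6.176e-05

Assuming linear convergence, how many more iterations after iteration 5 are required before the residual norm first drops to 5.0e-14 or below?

15

Rate ρ ≈ r_5/r_4 = 6.176e-05/2.525e-04 = 0.2446.
After j more steps, r_{5+j} ≈ 6.176e-05·ρ^j; need ρ^j ≤ 5.0e-14/6.176e-05 = 8.09585e-10.
j ≥ ln(8.09585e-10)/ln(0.2446) = -20.9345/-1.40813 = 14.867.
So 15 more iterations are needed.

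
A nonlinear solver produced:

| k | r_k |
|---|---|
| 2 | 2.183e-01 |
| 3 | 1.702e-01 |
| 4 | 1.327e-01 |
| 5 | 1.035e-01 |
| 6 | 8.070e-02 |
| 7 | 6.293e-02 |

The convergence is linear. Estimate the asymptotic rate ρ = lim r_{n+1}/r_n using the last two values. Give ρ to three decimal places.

0.780

ρ ≈ r_7/r_6 = 6.293e-02/8.070e-02 = 0.77980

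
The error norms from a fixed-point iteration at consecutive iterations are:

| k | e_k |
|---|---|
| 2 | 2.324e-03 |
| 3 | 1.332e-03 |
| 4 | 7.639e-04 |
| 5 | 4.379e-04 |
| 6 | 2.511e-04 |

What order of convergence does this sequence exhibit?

Consecutive ratios: e_6/e_5 = 2.511e-04/4.379e-04 = 0.573419, e_5/e_4 = 4.379e-04/7.639e-04 = 0.573243.
p ≈ ln(0.573419)/ln(0.573243) = -0.5561/-0.5564 ≈ 1.00.
So the convergence is linear (order 1).

1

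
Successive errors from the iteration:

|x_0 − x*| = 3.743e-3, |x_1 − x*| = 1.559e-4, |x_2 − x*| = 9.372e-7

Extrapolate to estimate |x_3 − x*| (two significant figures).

First estimate the order: p ≈ ln(|x_2 − x*|/|x_1 − x*|) / ln(|x_1 − x*|/|x_0 − x*|) = ln(9.372e-7/1.559e-4)/ln(1.559e-4/3.743e-3) = ln(0.00601155)/ln(0.0416511) ≈ 1.6090.
Then |x_3 − x*| ≈ |x_2 − x*|·(|x_2 − x*|/|x_1 − x*|)^p = 9.372e-7·(0.00601155)^1.6090 = 9.372e-7·0.000266925 ≈ 2.502e-10.

2.5e-10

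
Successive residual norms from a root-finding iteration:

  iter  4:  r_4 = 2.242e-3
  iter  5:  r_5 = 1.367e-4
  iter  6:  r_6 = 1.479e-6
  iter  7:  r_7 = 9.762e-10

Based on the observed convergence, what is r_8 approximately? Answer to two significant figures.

First estimate the order: p ≈ ln(r_7/r_6) / ln(r_6/r_5) = ln(9.762e-10/1.479e-6)/ln(1.479e-6/1.367e-4) = ln(0.000660041)/ln(0.0108193) ≈ 1.6179.
Then r_8 ≈ r_7·(r_7/r_6)^p = 9.762e-10·(0.000660041)^1.6179 = 9.762e-10·7.15128e-06 ≈ 6.981e-15.

7.0e-15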